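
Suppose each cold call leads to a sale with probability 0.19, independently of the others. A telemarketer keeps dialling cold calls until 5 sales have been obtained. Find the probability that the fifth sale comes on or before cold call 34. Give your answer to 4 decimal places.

0.8008

Finishing within 34 cold calls ⇔ at least 5 successes in the first 34. With X ~ Binomial(34, 0.19), P(Y ≤ 34) = 1 − P(X ≤ 4).
  k=0: C(34,0)·0.19^0·0.81^34 = 0.000774
  k=1: C(34,1)·0.19^1·0.81^33 = 0.006169
  k=2: C(34,2)·0.19^2·0.81^32 = 0.023878
  k=3: C(34,3)·0.19^3·0.81^31 = 0.059743
  k=4: C(34,4)·0.19^4·0.81^30 = 0.108607
1 − 0.199171 = 0.800829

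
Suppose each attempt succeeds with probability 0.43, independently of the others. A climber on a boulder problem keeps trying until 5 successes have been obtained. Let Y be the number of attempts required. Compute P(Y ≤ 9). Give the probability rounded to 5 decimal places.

0.33216

Finishing within 9 attempts ⇔ at least 5 successes in the first 9. With X ~ Binomial(9, 0.43), P(Y ≤ 9) = 1 − P(X ≤ 4).
  k=0: C(9,0)·0.43^0·0.57^9 = 0.0063515
  k=1: C(9,1)·0.43^1·0.57^8 = 0.0431231
  k=2: C(9,2)·0.43^2·0.57^7 = 0.1301258
  k=3: C(9,3)·0.43^3·0.57^6 = 0.2290518
  k=4: C(9,4)·0.43^4·0.57^5 = 0.2591902
1 − 0.6678424 = 0.3321576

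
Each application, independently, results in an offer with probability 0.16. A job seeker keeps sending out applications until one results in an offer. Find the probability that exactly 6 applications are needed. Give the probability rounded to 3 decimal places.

Geometric (trials to first success), p = 0.16.
P(Y = 6) = (1−p)^5 · p = 0.41821 · 0.16 = 0.06691

0.067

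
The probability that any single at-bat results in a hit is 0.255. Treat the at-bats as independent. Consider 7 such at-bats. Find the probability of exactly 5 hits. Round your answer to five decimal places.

0.01257

X ~ Binomial(n=7, p=0.255).
P(X=5) = C(7,5) · p^5 · (1−p)^2
= 21 · 0.0010782 · 0.55502 = 0.0125670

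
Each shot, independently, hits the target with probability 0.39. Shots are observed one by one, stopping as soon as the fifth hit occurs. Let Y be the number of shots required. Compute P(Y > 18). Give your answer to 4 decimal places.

Needing more than 18 shots ⇔ fewer than 5 successes in the first 18. With X ~ Binomial(18, 0.39), P(Y > 18) = P(X ≤ 4).
  k=0: C(18,0)·0.39^0·0.61^18 = 0.000137
  k=1: C(18,1)·0.39^1·0.61^17 = 0.001574
  k=2: C(18,2)·0.39^2·0.61^16 = 0.008553
  k=3: C(18,3)·0.39^3·0.61^15 = 0.029163
  k=4: C(18,4)·0.39^4·0.61^14 = 0.069919
P(X ≤ 4) = 0.109345

0.1093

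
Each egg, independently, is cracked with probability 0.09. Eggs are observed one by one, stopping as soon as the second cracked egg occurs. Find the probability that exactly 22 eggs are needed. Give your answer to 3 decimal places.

0.026

Y = trial on which the second success occurs; negative binomial, r=2, p=0.09.
P(Y=22) = C(21,1) · p^2 · (1−p)^20
= 21 · 0.0081 · 0.15164 = 0.02579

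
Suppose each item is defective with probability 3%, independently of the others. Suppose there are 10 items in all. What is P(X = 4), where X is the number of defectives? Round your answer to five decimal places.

0.00014

X ~ Binomial(n=10, p=0.03).
P(X=4) = C(10,4) · p^4 · (1−p)^6
= 210 · 8.1e-07 · 0.83297 = 0.0001417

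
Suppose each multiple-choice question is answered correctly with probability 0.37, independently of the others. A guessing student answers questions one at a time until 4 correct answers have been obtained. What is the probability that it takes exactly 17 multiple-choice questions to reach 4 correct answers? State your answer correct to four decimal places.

0.0258

Y = trial on which the fourth success occurs; negative binomial, r=4, p=0.37.
P(Y=17) = C(16,3) · p^4 · (1−p)^13
= 560 · 0.018742 · 0.0024628 = 0.025848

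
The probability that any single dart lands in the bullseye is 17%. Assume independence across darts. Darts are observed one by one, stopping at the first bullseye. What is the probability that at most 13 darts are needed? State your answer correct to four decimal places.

Y = number of darts to the first success; geometric, p = 0.17.
P(Y ≤ 13) = 1 − (1−p)^13 = 1 − 0.088719 = 0.911281

0.9113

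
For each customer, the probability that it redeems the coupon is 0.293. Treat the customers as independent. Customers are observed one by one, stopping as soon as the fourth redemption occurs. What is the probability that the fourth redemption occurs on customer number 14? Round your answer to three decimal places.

0.066

Y = trial on which the fourth success occurs; negative binomial, r=4, p=0.293.
P(Y=14) = C(13,3) · p^4 · (1−p)^10
= 286 · 0.0073701 · 0.031203 = 0.06577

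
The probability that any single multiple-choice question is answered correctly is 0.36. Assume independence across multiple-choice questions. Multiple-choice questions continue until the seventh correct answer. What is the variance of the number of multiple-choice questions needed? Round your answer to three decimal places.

34.568

Y = total multiple-choice questions until the seventh success; negative binomial with r=7, p=0.36.
Var(Y) = r(1−p)/p² = 7·0.64 / 0.36² = 34.56790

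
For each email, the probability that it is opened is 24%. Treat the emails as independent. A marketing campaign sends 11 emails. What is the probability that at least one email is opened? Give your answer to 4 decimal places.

0.9511

P(at least one) = 1 − P(none) = 1 − (1 − 0.24)^11
= 1 − 0.048860 = 0.951140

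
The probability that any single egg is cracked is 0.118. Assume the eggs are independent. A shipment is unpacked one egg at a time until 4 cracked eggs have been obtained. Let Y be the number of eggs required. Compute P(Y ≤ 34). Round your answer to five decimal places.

0.58132

Finishing within 34 eggs ⇔ at least 4 successes in the first 34. With X ~ Binomial(34, 0.118), P(Y ≤ 34) = 1 − P(X ≤ 3).
  k=0: C(34,0)·0.118^0·0.882^34 = 0.0139937
  k=1: C(34,1)·0.118^1·0.882^33 = 0.0636538
  k=2: C(34,2)·0.118^2·0.882^32 = 0.1405146
  k=3: C(34,3)·0.118^3·0.882^31 = 0.2005228
1 − 0.4186849 = 0.5813151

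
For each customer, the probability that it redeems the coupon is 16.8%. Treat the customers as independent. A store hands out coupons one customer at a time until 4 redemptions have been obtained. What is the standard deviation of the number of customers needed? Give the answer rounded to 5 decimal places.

Y = total customers until the fourth success; negative binomial with r=4, p=0.168.
SD(Y) = √[r(1−p)/p²] = √(117.9138322) = 10.8588136

10.85881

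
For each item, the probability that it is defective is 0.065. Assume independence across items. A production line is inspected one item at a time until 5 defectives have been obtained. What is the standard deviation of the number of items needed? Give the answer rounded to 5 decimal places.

33.26423

Y = total items until the fifth success; negative binomial with r=5, p=0.065.
SD(Y) = √[r(1−p)/p²] = √(1106.5088757) = 33.2642282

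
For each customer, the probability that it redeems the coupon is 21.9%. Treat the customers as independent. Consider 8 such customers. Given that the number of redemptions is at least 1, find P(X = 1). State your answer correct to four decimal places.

0.3604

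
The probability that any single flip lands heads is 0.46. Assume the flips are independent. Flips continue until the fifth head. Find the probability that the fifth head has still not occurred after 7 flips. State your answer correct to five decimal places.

0.83371

Needing more than 7 flips ⇔ fewer than 5 successes in the first 7. With X ~ Binomial(7, 0.46), P(Y > 7) = P(X ≤ 4).
  k=0: C(7,0)·0.46^0·0.54^7 = 0.0133893
  k=1: C(7,1)·0.46^1·0.54^6 = 0.0798396
  k=2: C(7,2)·0.46^2·0.54^5 = 0.2040346
  k=3: C(7,3)·0.46^3·0.54^4 = 0.2896787
  k=4: C(7,4)·0.46^4·0.54^3 = 0.2467633
P(X ≤ 4) = 0.8337055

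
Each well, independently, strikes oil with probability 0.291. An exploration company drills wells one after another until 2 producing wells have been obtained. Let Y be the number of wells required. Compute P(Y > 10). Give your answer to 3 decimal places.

0.164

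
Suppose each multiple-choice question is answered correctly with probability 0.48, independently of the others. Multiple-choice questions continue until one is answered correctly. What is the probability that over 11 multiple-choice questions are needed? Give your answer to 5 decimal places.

0.00075

Y = number of multiple-choice questions to the first success; geometric, p = 0.48.
P(Y > 11) = P(first 11 all fail) = (1−p)^11 = 0.0007517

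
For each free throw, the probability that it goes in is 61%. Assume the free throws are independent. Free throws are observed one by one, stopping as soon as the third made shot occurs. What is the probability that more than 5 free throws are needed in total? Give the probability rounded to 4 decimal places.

Needing more than 5 free throws ⇔ fewer than 3 successes in the first 5. With X ~ Binomial(5, 0.61), P(Y > 5) = P(X ≤ 2).
  k=0: C(5,0)·0.61^0·0.39^5 = 0.009022
  k=1: C(5,1)·0.61^1·0.39^4 = 0.070560
  k=2: C(5,2)·0.61^2·0.39^3 = 0.220726
P(X ≤ 2) = 0.300308

0.3003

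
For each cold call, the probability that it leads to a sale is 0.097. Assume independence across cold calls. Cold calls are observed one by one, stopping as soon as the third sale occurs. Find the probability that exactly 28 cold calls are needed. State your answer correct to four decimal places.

Y = trial on which the third success occurs; negative binomial, r=3, p=0.097.
P(Y=28) = C(27,2) · p^3 · (1−p)^25
= 351 · 0.00091267 · 0.078018 = 0.024993

0.0250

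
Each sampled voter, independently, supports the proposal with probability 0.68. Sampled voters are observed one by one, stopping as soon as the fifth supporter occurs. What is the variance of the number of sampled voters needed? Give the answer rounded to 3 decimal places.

Y = total sampled voters until the fifth success; negative binomial with r=5, p=0.68.
Var(Y) = r(1−p)/p² = 5·0.32 / 0.68² = 3.46021

3.460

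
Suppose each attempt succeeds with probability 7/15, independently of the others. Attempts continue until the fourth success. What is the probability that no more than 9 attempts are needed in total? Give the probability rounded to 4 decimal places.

Finishing within 9 attempts ⇔ at least 4 successes in the first 9. With X ~ Binomial(9, 0.466667), P(Y ≤ 9) = 1 − P(X ≤ 3).
  k=0: C(9,0)·0.466667^0·0.533333^9 = 0.003491
  k=1: C(9,1)·0.466667^1·0.533333^8 = 0.027494
  k=2: C(9,2)·0.466667^2·0.533333^7 = 0.096229
  k=3: C(9,3)·0.466667^3·0.533333^6 = 0.196468
1 − 0.323683 = 0.676317

0.6763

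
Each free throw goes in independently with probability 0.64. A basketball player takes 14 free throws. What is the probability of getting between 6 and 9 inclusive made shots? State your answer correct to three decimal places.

0.579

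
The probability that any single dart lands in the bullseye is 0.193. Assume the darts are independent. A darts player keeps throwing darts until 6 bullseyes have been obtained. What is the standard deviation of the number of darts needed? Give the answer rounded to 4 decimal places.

11.4013

Y = total darts until the sixth success; negative binomial with r=6, p=0.193.
SD(Y) = √[r(1−p)/p²] = √(129.990067) = 11.401319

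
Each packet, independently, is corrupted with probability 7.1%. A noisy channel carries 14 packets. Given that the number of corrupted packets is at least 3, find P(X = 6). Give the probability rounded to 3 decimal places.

0.003

X ~ Binomial(14, 0.071). Want P(X=6 | X≥3) = P(X=6) / P(X≥3).
P(X=6) = C(14,6)·0.071^6·0.929^8 = 0.00021
P(X≥3) = 1 − 0.35663 − 0.38158 − 0.18956 = 0.07222
Ratio = 0.00021 / 0.07222 = 0.00295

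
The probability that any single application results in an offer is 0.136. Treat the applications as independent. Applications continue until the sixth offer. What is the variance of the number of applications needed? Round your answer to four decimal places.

280.2768

Y = total applications until the sixth success; negative binomial with r=6, p=0.136.
Var(Y) = r(1−p)/p² = 6·0.864 / 0.136² = 280.276817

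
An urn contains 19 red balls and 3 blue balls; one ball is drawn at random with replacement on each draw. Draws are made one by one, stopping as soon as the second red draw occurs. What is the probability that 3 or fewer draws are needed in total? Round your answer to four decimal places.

0.9493

Finishing within 3 draws ⇔ at least 2 successes in the first 3. With X ~ Binomial(3, 0.863636), P(Y ≤ 3) = 1 − P(X ≤ 1).
  k=0: C(3,0)·0.863636^0·0.136364^3 = 0.002536
  k=1: C(3,1)·0.863636^1·0.136364^2 = 0.048178
1 − 0.050714 = 0.949286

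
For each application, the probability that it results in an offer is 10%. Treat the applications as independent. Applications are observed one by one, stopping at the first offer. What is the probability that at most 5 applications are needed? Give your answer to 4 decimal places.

0.4095

Y = number of applications to the first success; geometric, p = 0.10.
P(Y ≤ 5) = 1 − (1−p)^5 = 1 − 0.590490 = 0.409510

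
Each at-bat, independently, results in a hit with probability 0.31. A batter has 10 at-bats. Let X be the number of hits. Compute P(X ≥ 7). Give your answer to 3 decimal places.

X ~ Binomial(10, 0.31); P(X ≥ 7) = Σ C(10,k) p^k (1−p)^(10−k) over k:
  k=7: C(10,7)·0.31^7·0.69^3 = 0.01085
  k=8: C(10,8)·0.31^8·0.69^2 = 0.00183
  k=9: C(10,9)·0.31^9·0.69^1 = 0.00018
  k=10: C(10,10)·0.31^10·0.69^0 = 0.00001
Total = 0.01286

0.013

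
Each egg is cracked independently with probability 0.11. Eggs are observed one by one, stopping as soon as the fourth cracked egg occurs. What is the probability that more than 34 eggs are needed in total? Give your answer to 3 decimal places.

Needing more than 34 eggs ⇔ fewer than 4 successes in the first 34. With X ~ Binomial(34, 0.11), P(Y > 34) = P(X ≤ 3).
  k=0: C(34,0)·0.11^0·0.89^34 = 0.01902
  k=1: C(34,1)·0.11^1·0.89^33 = 0.07994
  k=2: C(34,2)·0.11^2·0.89^32 = 0.16302
  k=3: C(34,3)·0.11^3·0.89^31 = 0.21491
P(X ≤ 3) = 0.47688

0.477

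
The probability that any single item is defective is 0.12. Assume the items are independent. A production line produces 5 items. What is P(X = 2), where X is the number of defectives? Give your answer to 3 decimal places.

X ~ Binomial(n=5, p=0.12).
P(X=2) = C(5,2) · p^2 · (1−p)^3
= 10 · 0.0144 · 0.68147 = 0.09813

0.098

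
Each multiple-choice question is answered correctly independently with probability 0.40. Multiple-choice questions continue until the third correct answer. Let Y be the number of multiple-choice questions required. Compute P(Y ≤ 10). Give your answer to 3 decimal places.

Finishing within 10 multiple-choice questions ⇔ at least 3 successes in the first 10. With X ~ Binomial(10, 0.40), P(Y ≤ 10) = 1 − P(X ≤ 2).
  k=0: C(10,0)·0.40^0·0.60^10 = 0.00605
  k=1: C(10,1)·0.40^1·0.60^9 = 0.04031
  k=2: C(10,2)·0.40^2·0.60^8 = 0.12093
1 − 0.16729 = 0.83271

0.833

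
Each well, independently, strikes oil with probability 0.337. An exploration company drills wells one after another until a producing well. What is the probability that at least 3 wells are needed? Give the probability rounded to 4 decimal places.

0.4396

Y = number of wells to the first success; geometric, p = 0.337.
P(Y > 2) = P(first 2 all fail) = (1−p)^2 = 0.439569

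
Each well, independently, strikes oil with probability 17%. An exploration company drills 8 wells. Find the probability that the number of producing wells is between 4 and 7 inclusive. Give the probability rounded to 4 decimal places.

0.0328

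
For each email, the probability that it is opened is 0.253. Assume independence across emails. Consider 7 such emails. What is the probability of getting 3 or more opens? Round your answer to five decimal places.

X ~ Binomial(7, 0.253); P(X ≥ 3) = Σ C(7,k) p^k (1−p)^(7−k) over k:
  k=3: C(7,3)·0.253^3·0.747^4 = 0.1764867
  k=4: C(7,4)·0.253^4·0.747^3 = 0.0597739
  k=5: C(7,5)·0.253^5·0.747^2 = 0.0121468
  k=6: C(7,6)·0.253^6·0.747^1 = 0.0013713
  k=7: C(7,7)·0.253^7·0.747^0 = 0.0000664
Total = 0.2498452

0.24985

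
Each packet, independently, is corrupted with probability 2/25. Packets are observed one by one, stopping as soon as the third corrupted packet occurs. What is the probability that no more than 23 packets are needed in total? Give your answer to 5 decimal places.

0.27811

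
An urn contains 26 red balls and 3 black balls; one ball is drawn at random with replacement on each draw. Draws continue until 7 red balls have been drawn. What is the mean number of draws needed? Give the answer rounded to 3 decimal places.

7.808

Y = total draws until the seventh success; negative binomial with r=7, p=0.896552.
E[Y] = r / p = 7 / 0.896552 = 7.80769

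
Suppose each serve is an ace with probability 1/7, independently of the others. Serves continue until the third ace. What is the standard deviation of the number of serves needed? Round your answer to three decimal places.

Y = total serves until the third success; negative binomial with r=3, p=0.142857.
SD(Y) = √[r(1−p)/p²] = √(126.00000) = 11.22497

11.225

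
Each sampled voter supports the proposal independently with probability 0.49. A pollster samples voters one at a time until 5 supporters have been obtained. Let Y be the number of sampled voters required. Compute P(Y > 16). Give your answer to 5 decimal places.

Needing more than 16 sampled voters ⇔ fewer than 5 successes in the first 16. With X ~ Binomial(16, 0.49), P(Y > 16) = P(X ≤ 4).
  k=0: C(16,0)·0.49^0·0.51^16 = 0.0000209
  k=1: C(16,1)·0.49^1·0.51^15 = 0.0003220
  k=2: C(16,2)·0.49^2·0.51^14 = 0.0023204
  k=3: C(16,3)·0.49^3·0.51^13 = 0.0104037
  k=4: C(16,4)·0.49^4·0.51^12 = 0.0324861
P(X ≤ 4) = 0.0455532

0.04555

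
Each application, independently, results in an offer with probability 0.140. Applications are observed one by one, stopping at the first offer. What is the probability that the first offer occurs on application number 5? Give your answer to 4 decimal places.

0.0766

Geometric (trials to first success), p = 0.14.
P(Y = 5) = (1−p)^4 · p = 0.54701 · 0.14 = 0.076581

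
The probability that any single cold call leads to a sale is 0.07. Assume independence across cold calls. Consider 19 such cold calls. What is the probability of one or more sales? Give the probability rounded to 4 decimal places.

P(at least one) = 1 − P(none) = 1 − (1 − 0.07)^19
= 1 − 0.251870 = 0.748130

0.7481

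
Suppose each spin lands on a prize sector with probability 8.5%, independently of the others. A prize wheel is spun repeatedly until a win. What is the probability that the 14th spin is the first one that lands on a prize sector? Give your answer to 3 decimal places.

0.027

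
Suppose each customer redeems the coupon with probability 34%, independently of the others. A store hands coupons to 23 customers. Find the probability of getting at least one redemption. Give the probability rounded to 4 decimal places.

P(at least one) = 1 − P(none) = 1 − (1 − 0.34)^23
= 1 − 0.000071 = 0.999929

0.9999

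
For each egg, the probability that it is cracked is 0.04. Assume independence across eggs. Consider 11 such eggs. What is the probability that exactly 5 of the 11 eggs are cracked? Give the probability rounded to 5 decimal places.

0.00004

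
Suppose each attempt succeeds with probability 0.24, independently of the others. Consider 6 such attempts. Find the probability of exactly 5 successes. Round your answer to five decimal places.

X ~ Binomial(n=6, p=0.24).
P(X=5) = C(6,5) · p^5 · (1−p)^1
= 6 · 0.00079626 · 0.76 = 0.0036310

0.00363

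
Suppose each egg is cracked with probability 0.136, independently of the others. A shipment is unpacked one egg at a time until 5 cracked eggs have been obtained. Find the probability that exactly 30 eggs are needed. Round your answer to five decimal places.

0.02859

Y = trial on which the fifth success occurs; negative binomial, r=5, p=0.136.
P(Y=30) = C(29,4) · p^5 · (1−p)^25
= 23751 · 4.6526e-05 · 0.025873 = 0.0285904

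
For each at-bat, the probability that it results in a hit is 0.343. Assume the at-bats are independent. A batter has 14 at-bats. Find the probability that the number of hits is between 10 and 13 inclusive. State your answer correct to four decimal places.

X ~ Binomial(14, 0.343); P(10 ≤ X ≤ 13) = Σ C(14,k) p^k (1−p)^(14−k) over k:
  k=10: C(14,10)·0.343^10·0.657^4 = 0.004204
  k=11: C(14,11)·0.343^11·0.657^3 = 0.000798
  k=12: C(14,12)·0.343^12·0.657^2 = 0.000104
  k=13: C(14,13)·0.343^13·0.657^1 = 0.000008
Total = 0.005114

0.0051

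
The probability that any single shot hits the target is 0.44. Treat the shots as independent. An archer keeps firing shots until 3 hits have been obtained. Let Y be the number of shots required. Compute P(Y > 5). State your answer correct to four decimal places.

0.6114

Needing more than 5 shots ⇔ fewer than 3 successes in the first 5. With X ~ Binomial(5, 0.44), P(Y > 5) = P(X ≤ 2).
  k=0: C(5,0)·0.44^0·0.56^5 = 0.055073
  k=1: C(5,1)·0.44^1·0.56^4 = 0.216359
  k=2: C(5,2)·0.44^2·0.56^3 = 0.339993
P(X ≤ 2) = 0.611425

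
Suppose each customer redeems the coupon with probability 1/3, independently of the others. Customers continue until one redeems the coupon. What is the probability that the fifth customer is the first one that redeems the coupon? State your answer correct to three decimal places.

Geometric (trials to first success), p = 0.333333.
P(Y = 5) = (1−p)^4 · p = 0.19753 · 0.333333 = 0.06584

0.066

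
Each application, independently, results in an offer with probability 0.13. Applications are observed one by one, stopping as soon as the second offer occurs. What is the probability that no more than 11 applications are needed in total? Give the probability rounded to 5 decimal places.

Finishing within 11 applications ⇔ at least 2 successes in the first 11. With X ~ Binomial(11, 0.13), P(Y ≤ 11) = 1 − P(X ≤ 1).
  k=0: C(11,0)·0.13^0·0.87^11 = 0.2161284
  k=1: C(11,1)·0.13^1·0.87^10 = 0.3552455
1 − 0.5713739 = 0.4286261

0.42863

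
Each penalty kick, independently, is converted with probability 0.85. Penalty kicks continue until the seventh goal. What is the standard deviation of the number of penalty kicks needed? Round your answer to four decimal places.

1.2055

Y = total penalty kicks until the seventh success; negative binomial with r=7, p=0.85.
SD(Y) = √[r(1−p)/p²] = √(1.453287) = 1.205524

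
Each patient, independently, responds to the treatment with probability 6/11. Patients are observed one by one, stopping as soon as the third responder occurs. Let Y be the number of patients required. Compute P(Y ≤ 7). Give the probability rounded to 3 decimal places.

Finishing within 7 patients ⇔ at least 3 successes in the first 7. With X ~ Binomial(7, 0.545455), P(Y ≤ 7) = 1 − P(X ≤ 2).
  k=0: C(7,0)·0.545455^0·0.454545^7 = 0.00401
  k=1: C(7,1)·0.545455^1·0.454545^6 = 0.03368
  k=2: C(7,2)·0.545455^2·0.454545^5 = 0.12123
1 − 0.15892 = 0.84108

0.841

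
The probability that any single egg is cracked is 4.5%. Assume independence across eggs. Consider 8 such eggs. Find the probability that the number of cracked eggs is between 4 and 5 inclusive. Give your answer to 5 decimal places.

X ~ Binomial(8, 0.045); P(4 ≤ X ≤ 5) = Σ C(8,k) p^k (1−p)^(8−k) over k:
  k=4: C(8,4)·0.045^4·0.955^4 = 0.0002388
  k=5: C(8,5)·0.045^5·0.955^3 = 0.0000090
Total = 0.0002478

0.00025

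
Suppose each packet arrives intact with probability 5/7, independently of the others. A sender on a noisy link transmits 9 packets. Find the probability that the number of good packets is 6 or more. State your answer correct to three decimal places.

0.762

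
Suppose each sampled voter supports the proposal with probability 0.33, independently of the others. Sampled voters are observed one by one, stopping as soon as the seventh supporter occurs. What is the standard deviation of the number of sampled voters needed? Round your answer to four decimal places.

6.5625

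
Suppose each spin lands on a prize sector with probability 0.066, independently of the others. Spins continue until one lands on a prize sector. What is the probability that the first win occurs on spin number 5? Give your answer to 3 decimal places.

0.050

Geometric (trials to first success), p = 0.066.
P(Y = 5) = (1−p)^4 · p = 0.761 · 0.066 = 0.05023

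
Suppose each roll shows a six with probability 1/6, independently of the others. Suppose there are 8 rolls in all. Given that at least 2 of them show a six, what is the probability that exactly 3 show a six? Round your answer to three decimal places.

X ~ Binomial(8, 0.166667). Want P(X=3 | X≥2) = P(X=3) / P(X≥2).
P(X=3) = C(8,3)·0.166667^3·0.833333^5 = 0.10419
P(X≥2) = 1 − 0.23257 − 0.37211 = 0.39532
Ratio = 0.10419 / 0.39532 = 0.26356

0.264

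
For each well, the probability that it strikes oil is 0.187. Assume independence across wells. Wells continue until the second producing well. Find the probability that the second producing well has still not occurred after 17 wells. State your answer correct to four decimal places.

Needing more than 17 wells ⇔ fewer than 2 successes in the first 17. With X ~ Binomial(17, 0.187), P(Y > 17) = P(X ≤ 1).
  k=0: C(17,0)·0.187^0·0.813^17 = 0.029617
  k=1: C(17,1)·0.187^1·0.813^16 = 0.115808
P(X ≤ 1) = 0.145425

0.1454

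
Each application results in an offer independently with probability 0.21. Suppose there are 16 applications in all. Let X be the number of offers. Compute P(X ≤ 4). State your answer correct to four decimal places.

X ~ Binomial(16, 0.21); P(X ≤ 4) = Σ C(16,k) p^k (1−p)^(16−k) over k:
  k=0: C(16,0)·0.21^0·0.79^16 = 0.023016
  k=1: C(16,1)·0.21^1·0.79^15 = 0.097892
  k=2: C(16,2)·0.21^2·0.79^14 = 0.195164
  k=3: C(16,3)·0.21^3·0.79^13 = 0.242102
  k=4: C(16,4)·0.21^4·0.79^12 = 0.209158
Total = 0.767331

0.7673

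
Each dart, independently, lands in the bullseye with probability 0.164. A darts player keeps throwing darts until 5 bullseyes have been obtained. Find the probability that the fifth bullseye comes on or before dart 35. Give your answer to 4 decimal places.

Finishing within 35 darts ⇔ at least 5 successes in the first 35. With X ~ Binomial(35, 0.164), P(Y ≤ 35) = 1 − P(X ≤ 4).
  k=0: C(35,0)·0.164^0·0.836^35 = 0.001893
  k=1: C(35,1)·0.164^1·0.836^34 = 0.012999
  k=2: C(35,2)·0.164^2·0.836^33 = 0.043352
  k=3: C(35,3)·0.164^3·0.836^32 = 0.093550
  k=4: C(35,4)·0.164^4·0.836^31 = 0.146815
1 − 0.298609 = 0.701391

0.7014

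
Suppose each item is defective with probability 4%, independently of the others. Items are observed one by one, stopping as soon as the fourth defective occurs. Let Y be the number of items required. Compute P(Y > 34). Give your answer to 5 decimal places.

0.95429

Needing more than 34 items ⇔ fewer than 4 successes in the first 34. With X ~ Binomial(34, 0.04), P(Y > 34) = P(X ≤ 3).
  k=0: C(34,0)·0.04^0·0.96^34 = 0.2495870
  k=1: C(34,1)·0.04^1·0.96^33 = 0.3535816
  k=2: C(34,2)·0.04^2·0.96^32 = 0.2430873
  k=3: C(34,3)·0.04^3·0.96^31 = 0.1080388
P(X ≤ 3) = 0.9542947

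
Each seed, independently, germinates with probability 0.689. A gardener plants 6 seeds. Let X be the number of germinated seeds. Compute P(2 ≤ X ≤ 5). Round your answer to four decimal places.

0.8801

X ~ Binomial(6, 0.689); P(2 ≤ X ≤ 5) = Σ C(6,k) p^k (1−p)^(6−k) over k:
  k=2: C(6,2)·0.689^2·0.311^4 = 0.066615
  k=3: C(6,3)·0.689^3·0.311^3 = 0.196775
  k=4: C(6,4)·0.689^4·0.311^2 = 0.326956
  k=5: C(6,5)·0.689^5·0.311^1 = 0.289740
Total = 0.880085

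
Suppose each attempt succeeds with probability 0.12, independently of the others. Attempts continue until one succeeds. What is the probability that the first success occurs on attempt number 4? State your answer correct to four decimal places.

Geometric (trials to first success), p = 0.12.
P(Y = 4) = (1−p)^3 · p = 0.68147 · 0.12 = 0.081777

0.0818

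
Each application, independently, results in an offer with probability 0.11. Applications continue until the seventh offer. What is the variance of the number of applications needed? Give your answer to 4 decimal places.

Y = total applications until the seventh success; negative binomial with r=7, p=0.11.
Var(Y) = r(1−p)/p² = 7·0.89 / 0.11² = 514.876033

514.8760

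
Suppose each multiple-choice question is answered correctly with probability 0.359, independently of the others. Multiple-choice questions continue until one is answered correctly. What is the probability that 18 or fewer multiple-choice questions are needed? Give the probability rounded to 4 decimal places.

0.9997

Y = number of multiple-choice questions to the first success; geometric, p = 0.359.
P(Y ≤ 18) = 1 − (1−p)^18 = 1 − 0.000334 = 0.999666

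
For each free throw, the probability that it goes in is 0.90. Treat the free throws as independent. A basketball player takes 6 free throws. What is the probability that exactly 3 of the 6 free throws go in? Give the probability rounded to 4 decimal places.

0.0146

X ~ Binomial(n=6, p=0.90).
P(X=3) = C(6,3) · p^3 · (1−p)^3
= 20 · 0.729 · 0.001 = 0.014580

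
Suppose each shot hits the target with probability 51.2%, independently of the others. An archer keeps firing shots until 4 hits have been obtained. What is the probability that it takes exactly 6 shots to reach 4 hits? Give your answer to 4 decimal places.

0.1637

Y = trial on which the fourth success occurs; negative binomial, r=4, p=0.512.
P(Y=6) = C(5,3) · p^4 · (1−p)^2
= 10 · 0.068719 · 0.23814 = 0.163651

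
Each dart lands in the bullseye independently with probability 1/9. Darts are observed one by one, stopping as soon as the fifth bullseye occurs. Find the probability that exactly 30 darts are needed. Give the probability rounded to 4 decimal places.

0.0212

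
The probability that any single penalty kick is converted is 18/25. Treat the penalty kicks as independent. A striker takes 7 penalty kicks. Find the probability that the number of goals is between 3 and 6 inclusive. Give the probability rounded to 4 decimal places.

0.8784

X ~ Binomial(7, 0.72); P(3 ≤ X ≤ 6) = Σ C(7,k) p^k (1−p)^(7−k) over k:
  k=3: C(7,3)·0.72^3·0.28^4 = 0.080297
  k=4: C(7,4)·0.72^4·0.28^3 = 0.206477
  k=5: C(7,5)·0.72^5·0.28^2 = 0.318565
  k=6: C(7,6)·0.72^6·0.28^1 = 0.273056
Total = 0.878394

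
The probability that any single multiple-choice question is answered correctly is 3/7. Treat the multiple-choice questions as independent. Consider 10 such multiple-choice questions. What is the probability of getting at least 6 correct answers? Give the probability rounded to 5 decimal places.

X ~ Binomial(10, 0.428571); P(X ≥ 6) = Σ C(10,k) p^k (1−p)^(10−k) over k:
  k=6: C(10,6)·0.428571^6·0.571429^4 = 0.1387415
  k=7: C(10,7)·0.428571^7·0.571429^3 = 0.0594606
  k=8: C(10,8)·0.428571^8·0.571429^2 = 0.0167233
  k=9: C(10,9)·0.428571^9·0.571429^1 = 0.0027872
  k=10: C(10,10)·0.428571^10·0.571429^0 = 0.0002090
Total = 0.2179217

0.21792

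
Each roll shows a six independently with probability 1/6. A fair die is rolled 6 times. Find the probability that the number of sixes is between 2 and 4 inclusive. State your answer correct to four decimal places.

0.2626

X ~ Binomial(6, 0.166667); P(2 ≤ X ≤ 4) = Σ C(6,k) p^k (1−p)^(6−k) over k:
  k=2: C(6,2)·0.166667^2·0.833333^4 = 0.200939
  k=3: C(6,3)·0.166667^3·0.833333^3 = 0.053584
  k=4: C(6,4)·0.166667^4·0.833333^2 = 0.008038
Total = 0.262560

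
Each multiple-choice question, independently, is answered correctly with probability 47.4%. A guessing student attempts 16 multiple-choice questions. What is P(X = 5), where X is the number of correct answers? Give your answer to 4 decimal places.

0.0891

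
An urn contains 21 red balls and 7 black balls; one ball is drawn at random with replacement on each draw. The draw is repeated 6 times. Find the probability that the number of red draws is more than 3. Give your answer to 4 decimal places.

X ~ Binomial(6, 0.75); P(X ≥ 4) = Σ C(6,k) p^k (1−p)^(6−k) over k:
  k=4: C(6,4)·0.75^4·0.25^2 = 0.296631
  k=5: C(6,5)·0.75^5·0.25^1 = 0.355957
  k=6: C(6,6)·0.75^6·0.25^0 = 0.177979
Total = 0.830566

0.8306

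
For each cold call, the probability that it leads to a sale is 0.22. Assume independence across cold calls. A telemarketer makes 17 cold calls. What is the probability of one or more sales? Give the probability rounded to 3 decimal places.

0.985

P(at least one) = 1 − P(none) = 1 − (1 − 0.22)^17
= 1 − 0.01464 = 0.98536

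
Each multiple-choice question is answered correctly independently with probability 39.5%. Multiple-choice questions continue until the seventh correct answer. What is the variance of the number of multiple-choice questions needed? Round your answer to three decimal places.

Y = total multiple-choice questions until the seventh success; negative binomial with r=7, p=0.395.
Var(Y) = r(1−p)/p² = 7·0.605 / 0.395² = 27.14309

27.143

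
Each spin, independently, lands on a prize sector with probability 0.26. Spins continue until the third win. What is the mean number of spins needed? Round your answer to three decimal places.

Y = total spins until the third success; negative binomial with r=3, p=0.26.
E[Y] = r / p = 3 / 0.26 = 11.53846

11.538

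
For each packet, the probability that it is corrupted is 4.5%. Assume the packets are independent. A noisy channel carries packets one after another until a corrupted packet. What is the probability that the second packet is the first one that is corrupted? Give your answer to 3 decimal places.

0.043

Geometric (trials to first success), p = 0.045.
P(Y = 2) = (1−p)^1 · p = 0.955 · 0.045 = 0.04297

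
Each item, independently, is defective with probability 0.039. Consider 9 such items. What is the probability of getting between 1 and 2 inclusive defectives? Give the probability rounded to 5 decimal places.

0.29677

X ~ Binomial(9, 0.039); P(1 ≤ X ≤ 2) = Σ C(9,k) p^k (1−p)^(9−k) over k:
  k=1: C(9,1)·0.039^1·0.961^8 = 0.2553255
  k=2: C(9,2)·0.039^2·0.961^7 = 0.0414472
Total = 0.2967727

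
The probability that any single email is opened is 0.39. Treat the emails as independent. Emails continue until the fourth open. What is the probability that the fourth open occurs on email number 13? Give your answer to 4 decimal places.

Y = trial on which the fourth success occurs; negative binomial, r=4, p=0.39.
P(Y=13) = C(12,3) · p^4 · (1−p)^9
= 220 · 0.023134 · 0.011694 = 0.059518

0.0595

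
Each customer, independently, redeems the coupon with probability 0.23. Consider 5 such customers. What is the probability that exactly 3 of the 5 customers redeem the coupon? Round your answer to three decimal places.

X ~ Binomial(n=5, p=0.23).
P(X=3) = C(5,3) · p^3 · (1−p)^2
= 10 · 0.012167 · 0.5929 = 0.07214

0.072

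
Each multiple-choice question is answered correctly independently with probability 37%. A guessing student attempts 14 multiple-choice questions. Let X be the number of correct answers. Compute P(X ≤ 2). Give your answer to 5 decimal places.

X ~ Binomial(14, 0.37); P(X ≤ 2) = Σ C(14,k) p^k (1−p)^(14−k) over k:
  k=0: C(14,0)·0.37^0·0.63^14 = 0.0015516
  k=1: C(14,1)·0.37^1·0.63^13 = 0.0127572
  k=2: C(14,2)·0.37^2·0.63^12 = 0.0487003
Total = 0.0630091

0.06301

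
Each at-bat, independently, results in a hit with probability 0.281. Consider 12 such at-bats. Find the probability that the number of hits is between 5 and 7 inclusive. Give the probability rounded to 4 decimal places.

0.2217

X ~ Binomial(12, 0.281); P(5 ≤ X ≤ 7) = Σ C(12,k) p^k (1−p)^(12−k) over k:
  k=5: C(12,5)·0.281^5·0.719^7 = 0.137835
  k=6: C(12,6)·0.281^6·0.719^6 = 0.062847
  k=7: C(12,7)·0.281^7·0.719^5 = 0.021053
Total = 0.221735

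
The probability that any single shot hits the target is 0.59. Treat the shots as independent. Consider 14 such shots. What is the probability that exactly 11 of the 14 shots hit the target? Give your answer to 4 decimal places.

0.0757

X ~ Binomial(n=14, p=0.59).
P(X=11) = C(14,11) · p^11 · (1−p)^3
= 364 · 0.0030156 · 0.068921 = 0.075653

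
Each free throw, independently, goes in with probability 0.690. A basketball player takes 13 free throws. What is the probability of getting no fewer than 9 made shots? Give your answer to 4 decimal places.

X ~ Binomial(13, 0.69); P(X ≥ 9) = Σ C(13,k) p^k (1−p)^(13−k) over k:
  k=9: C(13,9)·0.69^9·0.31^4 = 0.234096
  k=10: C(13,10)·0.69^10·0.31^3 = 0.208421
  k=11: C(13,11)·0.69^11·0.31^2 = 0.126520
  k=12: C(13,12)·0.69^12·0.31^1 = 0.046935
  k=13: C(13,13)·0.69^13·0.31^0 = 0.008036
Total = 0.624008

0.6240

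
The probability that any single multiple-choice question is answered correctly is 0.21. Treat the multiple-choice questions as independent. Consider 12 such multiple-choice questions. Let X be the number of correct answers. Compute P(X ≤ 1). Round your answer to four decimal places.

0.2476

X ~ Binomial(12, 0.21); P(X ≤ 1) = Σ C(12,k) p^k (1−p)^(12−k) over k:
  k=0: C(12,0)·0.21^0·0.79^12 = 0.059092
  k=1: C(12,1)·0.21^1·0.79^11 = 0.188494
Total = 0.247586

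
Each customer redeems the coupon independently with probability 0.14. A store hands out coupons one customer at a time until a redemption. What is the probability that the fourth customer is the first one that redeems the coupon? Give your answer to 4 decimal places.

0.0890

Geometric (trials to first success), p = 0.14.
P(Y = 4) = (1−p)^3 · p = 0.63606 · 0.14 = 0.089048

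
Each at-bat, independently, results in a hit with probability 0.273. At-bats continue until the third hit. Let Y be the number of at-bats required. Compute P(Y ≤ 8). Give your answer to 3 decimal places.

Finishing within 8 at-bats ⇔ at least 3 successes in the first 8. With X ~ Binomial(8, 0.273), P(Y ≤ 8) = 1 − P(X ≤ 2).
  k=0: C(8,0)·0.273^0·0.727^8 = 0.07803
  k=1: C(8,1)·0.273^1·0.727^7 = 0.23442
  k=2: C(8,2)·0.273^2·0.727^6 = 0.30810
1 − 0.62055 = 0.37945

0.379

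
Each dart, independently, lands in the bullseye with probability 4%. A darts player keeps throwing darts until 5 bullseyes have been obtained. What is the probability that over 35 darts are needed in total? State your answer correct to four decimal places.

0.9878

Needing more than 35 darts ⇔ fewer than 5 successes in the first 35. With X ~ Binomial(35, 0.04), P(Y > 35) = P(X ≤ 4).
  k=0: C(35,0)·0.04^0·0.96^35 = 0.239603
  k=1: C(35,1)·0.04^1·0.96^34 = 0.349422
  k=2: C(35,2)·0.04^2·0.96^33 = 0.247507
  k=3: C(35,3)·0.04^3·0.96^32 = 0.113441
  k=4: C(35,4)·0.04^4·0.96^31 = 0.037814
P(X ≤ 4) = 0.987787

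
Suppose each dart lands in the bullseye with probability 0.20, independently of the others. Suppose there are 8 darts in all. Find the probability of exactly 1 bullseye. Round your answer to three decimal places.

0.336

X ~ Binomial(n=8, p=0.20).
P(X=1) = C(8,1) · p^1 · (1−p)^7
= 8 · 0.2 · 0.20972 = 0.33554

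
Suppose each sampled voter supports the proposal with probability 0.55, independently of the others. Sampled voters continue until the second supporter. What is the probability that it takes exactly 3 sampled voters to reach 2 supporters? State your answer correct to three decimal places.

0.272

Y = trial on which the second success occurs; negative binomial, r=2, p=0.55.
P(Y=3) = C(2,1) · p^2 · (1−p)^1
= 2 · 0.3025 · 0.45 = 0.27225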